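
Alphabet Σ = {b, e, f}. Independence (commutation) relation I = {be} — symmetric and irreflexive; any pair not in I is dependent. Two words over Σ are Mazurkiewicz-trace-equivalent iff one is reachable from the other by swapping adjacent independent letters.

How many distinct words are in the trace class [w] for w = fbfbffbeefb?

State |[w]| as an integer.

3

0(f) covers ∅
1(b) covers 0:f
2(f) covers 1:b
3(b) covers 2:f
4(f) covers 3:b
5(f) covers 4:f
6(b) covers 5:f
7(e) covers 5:f
8(e) covers 7:e
9(f) covers 6:b, 8:e
10(b) covers 9:f
floor of heap: 0:f
completions by unplaced set U, small U first (add the entries for U minus each lowest piece of U):
  |U|=1: {10}:1
  |U|=2: {9,10}:1
  |U|=3: {6,9,10}:1  {8,9,10}:1
  |U|=4: {6,8,9,10}:2  {7,8,9,10}:1
  |U|=5: {6,7,8,9,10}:3
  |U|=6: {5,6,7,8,9,10}:3
  |U|=7: {4,5,6,7,8,9,10}:3
  |U|=8: {3,4,5,6,7,8,9,10}:3
  |U|=9: {2,3,4,5,6,7,8,9,10}:3
  start at 0(f): 3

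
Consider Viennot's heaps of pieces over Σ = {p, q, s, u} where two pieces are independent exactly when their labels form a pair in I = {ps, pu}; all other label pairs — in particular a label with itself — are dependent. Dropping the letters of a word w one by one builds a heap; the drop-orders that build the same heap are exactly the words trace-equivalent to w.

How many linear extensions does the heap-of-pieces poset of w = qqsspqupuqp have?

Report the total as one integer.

drop 0:q onto floor
drop 1:q onto {0:q}
drop 2:s onto {1:q}
drop 3:s onto {2:s}
drop 4:p onto {1:q}
drop 5:q onto {3:s, 4:p}
drop 6:u onto {5:q}
drop 7:p onto {5:q}
drop 8:u onto {6:u}
drop 9:q onto {7:p, 8:u}
drop 10:p onto {9:q}
ground layer = {0:q}
drop-orders for the pieces not yet dropped (sum over which currently-grounded one goes next):
  1 to go: {10} 1
  2 to go: {9,10} 1
  3 to go: {7,9,10} 1  {8,9,10} 1
  4 to go: {6,8,9,10} 1  {7,8,9,10} 2
  5 to go: {6,7,8,9,10} 3
  6 to go: {5,6,7,8,9,10} 3
  7 to go: {3,5,6,7,8,9,10} 3  {4,5,6,7,8,9,10} 3
  8 to go: {2,3,5,6,7,8,9,10} 3  {3,4,5,6,7,8,9,10} 6
  9 to go: {2,3,4,5,6,7,8,9,10} 9
  if 0:q drops first: 9 orders

9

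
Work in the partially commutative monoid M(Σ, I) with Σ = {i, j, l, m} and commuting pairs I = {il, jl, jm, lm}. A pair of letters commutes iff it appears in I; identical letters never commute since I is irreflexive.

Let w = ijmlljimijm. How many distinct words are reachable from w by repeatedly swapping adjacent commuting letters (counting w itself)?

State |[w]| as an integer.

0(i) covers ∅
1(j) covers 0:i
2(m) covers 0:i
3(l) covers ∅
4(l) covers 3:l
5(j) covers 1:j
6(i) covers 2:m, 5:j
7(m) covers 6:i
8(i) covers 7:m
9(j) covers 8:i
10(m) covers 8:i
floor of heap: 0:i, 3:l
completions by unplaced set U, small U first (add the entries for U minus each lowest piece of U):
  |U|=1: {4}:1  {9}:1  {10}:1
  |U|=2: {3,4}:1  {4,9}:2  {4,10}:2  {9,10}:2
  |U|=3: {3,4,9}:3  {3,4,10}:3  {4,9,10}:6  {8,9,10}:2
  |U|=4: {3,4,9,10}:12  {4,8,9,10}:8  {7,8,9,10}:2
  |U|=5: {3,4,8,9,10}:20  {4,7,8,9,10}:10  {6,7,8,9,10}:2
  |U|=6: {2,6,7,8,9,10}:2  {3,4,7,8,9,10}:30  {4,6,7,8,9,10}:12  {5,6,7,8,9,10}:2
  |U|=7: {1,5,6,7,8,9,10}:2  {2,4,6,7,8,9,10}:14  {2,5,6,7,8,9,10}:4  {3,4,6,7,8,9,10}:42  {4,5,6,7,8,9,10}:14
  |U|=8: {1,2,5,6,7,8,9,10}:6  {1,4,5,6,7,8,9,10}:16  {2,3,4,6,7,8,9,10}:56  {2,4,5,6,7,8,9,10}:32  {3,4,5,6,7,8,9,10}:56
  |U|=9: {0,1,2,5,6,7,8,9,10}:6  {1,2,4,5,6,7,8,9,10}:54  {1,3,4,5,6,7,8,9,10}:72  {2,3,4,5,6,7,8,9,10}:144
  start at 0(i): 270
  start at 3(l): 60
sum over floor = 330

330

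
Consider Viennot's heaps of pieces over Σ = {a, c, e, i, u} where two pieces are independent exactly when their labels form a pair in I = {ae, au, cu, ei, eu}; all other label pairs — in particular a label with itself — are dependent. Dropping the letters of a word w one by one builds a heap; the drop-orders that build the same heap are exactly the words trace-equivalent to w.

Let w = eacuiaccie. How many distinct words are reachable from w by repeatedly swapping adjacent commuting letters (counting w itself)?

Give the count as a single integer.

16

piece 0:e — minimal
piece 1:a — minimal
piece 2:c rests on {0:e, 1:a}
piece 3:u — minimal
piece 4:i rests on {2:c, 3:u}
piece 5:a rests on {4:i}
piece 6:c rests on {5:a}
piece 7:c rests on {6:c}
piece 8:i rests on {7:c}
piece 9:e rests on {7:c}
minimal pieces: {0:e, 1:a, 3:u}
ways to finish when only these pieces remain (= sum over removing one remaining piece with nothing left below it):
  1 left: {8}→1  {9}→1
  2 left: {8,9}→2
  3 left: {7,8,9}→2
  4 left: {6,7,8,9}→2
  5 left: {5,6,7,8,9}→2
  6 left: {4,5,6,7,8,9}→2
  7 left: {2,4,5,6,7,8,9}→2  {3,4,5,6,7,8,9}→2
  8 left: {0,2,4,5,6,7,8,9}→2  {1,2,4,5,6,7,8,9}→2  {2,3,4,5,6,7,8,9}→4
  placing 0:e first → 6 extensions
  placing 1:a first → 6 extensions
  placing 3:u first → 4 extensions
total linear extensions = 16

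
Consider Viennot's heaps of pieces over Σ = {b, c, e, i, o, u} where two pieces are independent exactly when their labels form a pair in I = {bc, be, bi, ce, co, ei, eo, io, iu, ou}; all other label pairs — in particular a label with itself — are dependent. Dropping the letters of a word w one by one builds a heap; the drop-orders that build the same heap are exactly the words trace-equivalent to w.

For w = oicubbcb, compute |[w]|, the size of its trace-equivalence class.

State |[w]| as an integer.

17

#0=o has no predecessor
#1=i has no predecessor
#2=c depends on [1:i]
#3=u depends on [2:c]
#4=b depends on [0:o, 3:u]
#5=b depends on [4:b]
#6=c depends on [3:u]
#7=b depends on [5:b]
sources: [0:o, 1:i]
N(rest) = Σ N(rest − s) over sources s of rest; N(one piece) = 1:
  size 1 → [6]=1  [7]=1
  size 2 → [5,7]=1  [6,7]=2
  size 3 → [4,5,7]=1  [5,6,7]=3
  size 4 → [0,4,5,7]=1  [4,5,6,7]=4
  size 5 → [0,4,5,6,7]=5  [3,4,5,6,7]=4
  size 6 → [0,3,4,5,6,7]=9  [2,3,4,5,6,7]=4
  first=0(o) contributes 4
  first=1(i) contributes 13
|[w]| = 17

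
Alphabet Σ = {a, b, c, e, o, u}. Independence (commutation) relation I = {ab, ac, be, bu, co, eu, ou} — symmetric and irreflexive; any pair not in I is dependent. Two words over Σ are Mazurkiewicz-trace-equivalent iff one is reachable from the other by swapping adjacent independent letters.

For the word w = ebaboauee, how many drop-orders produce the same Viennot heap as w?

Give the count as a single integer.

18

piece 0:e — minimal
piece 1:b — minimal
piece 2:a rests on {0:e}
piece 3:b rests on {1:b}
piece 4:o rests on {2:a, 3:b}
piece 5:a rests on {4:o}
piece 6:u rests on {5:a}
piece 7:e rests on {5:a}
piece 8:e rests on {7:e}
minimal pieces: {0:e, 1:b}
ways to finish when only these pieces remain (= sum over removing one remaining piece with nothing left below it):
  1 left: {6}→1  {8}→1
  2 left: {6,8}→2  {7,8}→1
  3 left: {6,7,8}→3
  4 left: {5,6,7,8}→3
  5 left: {4,5,6,7,8}→3
  6 left: {2,4,5,6,7,8}→3  {3,4,5,6,7,8}→3
  7 left: {0,2,4,5,6,7,8}→3  {1,3,4,5,6,7,8}→3  {2,3,4,5,6,7,8}→6
  placing 0:e first → 9 extensions
  placing 1:b first → 9 extensions
total linear extensions = 18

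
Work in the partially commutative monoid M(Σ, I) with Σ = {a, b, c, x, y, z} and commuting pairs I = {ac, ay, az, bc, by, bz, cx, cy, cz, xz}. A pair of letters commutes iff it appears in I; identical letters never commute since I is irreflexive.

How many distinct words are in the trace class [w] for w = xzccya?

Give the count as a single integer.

75

#0=x has no predecessor
#1=z has no predecessor
#2=c has no predecessor
#3=c depends on [2:c]
#4=y depends on [0:x, 1:z]
#5=a depends on [0:x]
sources: [0:x, 1:z, 2:c]
N(rest) = Σ N(rest − s) over sources s of rest; N(one piece) = 1:
  size 1 → [3]=1  [4]=1  [5]=1
  size 2 → [1,4]=1  [2,3]=1  [3,4]=2  [3,5]=2  [4,5]=2
  size 3 → [0,4,5]=2  [1,3,4]=3  [1,4,5]=3  [2,3,4]=3  [2,3,5]=3  [3,4,5]=6
  size 4 → [0,1,4,5]=5  [0,3,4,5]=8  [1,2,3,4]=6  [1,3,4,5]=12  [2,3,4,5]=12
  first=0(x) contributes 30
  first=1(z) contributes 20
  first=2(c) contributes 25
|[w]| = 75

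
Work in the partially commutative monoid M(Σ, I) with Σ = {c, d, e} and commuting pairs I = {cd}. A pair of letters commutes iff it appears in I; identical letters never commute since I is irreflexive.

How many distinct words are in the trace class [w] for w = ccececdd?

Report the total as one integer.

3

drop 0:c onto floor
drop 1:c onto {0:c}
drop 2:e onto {1:c}
drop 3:c onto {2:e}
drop 4:e onto {3:c}
drop 5:c onto {4:e}
drop 6:d onto {4:e}
drop 7:d onto {6:d}
ground layer = {0:c}
drop-orders for the pieces not yet dropped (sum over which currently-grounded one goes next):
  1 to go: {5} 1  {7} 1
  2 to go: {5,7} 2  {6,7} 1
  3 to go: {5,6,7} 3
  4 to go: {4,5,6,7} 3
  5 to go: {3,4,5,6,7} 3
  6 to go: {2,3,4,5,6,7} 3
  if 0:c drops first: 3 orders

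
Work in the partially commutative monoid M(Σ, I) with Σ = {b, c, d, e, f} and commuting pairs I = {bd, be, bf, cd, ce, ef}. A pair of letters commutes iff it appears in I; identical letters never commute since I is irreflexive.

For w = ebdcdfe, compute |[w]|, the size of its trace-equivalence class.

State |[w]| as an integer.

25

drop 0:e onto floor
drop 1:b onto floor
drop 2:d onto {0:e}
drop 3:c onto {1:b}
drop 4:d onto {2:d}
drop 5:f onto {3:c, 4:d}
drop 6:e onto {4:d}
ground layer = {0:e, 1:b}
drop-orders for the pieces not yet dropped (sum over which currently-grounded one goes next):
  1 to go: {5} 1  {6} 1
  2 to go: {3,5} 1  {5,6} 2
  3 to go: {1,3,5} 1  {3,5,6} 3  {4,5,6} 2
  4 to go: {1,3,5,6} 4  {2,4,5,6} 2  {3,4,5,6} 5
  5 to go: {0,2,4,5,6} 2  {1,3,4,5,6} 9  {2,3,4,5,6} 7
  if 0:e drops first: 16 orders
  if 1:b drops first: 9 orders
heap linearizations: 25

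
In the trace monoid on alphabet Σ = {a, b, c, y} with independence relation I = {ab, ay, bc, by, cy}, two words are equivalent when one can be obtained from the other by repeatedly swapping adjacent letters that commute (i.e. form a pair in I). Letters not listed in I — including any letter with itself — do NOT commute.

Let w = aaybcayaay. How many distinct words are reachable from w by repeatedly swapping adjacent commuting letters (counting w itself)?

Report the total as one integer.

840

#0=a has no predecessor
#1=a depends on [0:a]
#2=y has no predecessor
#3=b has no predecessor
#4=c depends on [1:a]
#5=a depends on [4:c]
#6=y depends on [2:y]
#7=a depends on [5:a]
#8=a depends on [7:a]
#9=y depends on [6:y]
sources: [0:a, 2:y, 3:b]
N(rest) = Σ N(rest − s) over sources s of rest; N(one piece) = 1:
  size 1 → [3]=1  [8]=1  [9]=1
  size 2 → [3,8]=2  [3,9]=2  [6,9]=1  [7,8]=1  [8,9]=2
  size 3 → [2,6,9]=1  [3,6,9]=3  [3,7,8]=3  [3,8,9]=6  [5,7,8]=1  [6,8,9]=3  [7,8,9]=3
  size 4 → [2,3,6,9]=4  [2,6,8,9]=4  [3,5,7,8]=4  [3,6,8,9]=12  [3,7,8,9]=12  [4,5,7,8]=1  [5,7,8,9]=4  [6,7,8,9]=6
  size 5 → [1,4,5,7,8]=1  [2,3,6,8,9]=20  [2,6,7,8,9]=10  [3,4,5,7,8]=5  [3,5,7,8,9]=20  [3,6,7,8,9]=30  [4,5,7,8,9]=5  [5,6,7,8,9]=10
  size 6 → [0,1,4,5,7,8]=1  [1,3,4,5,7,8]=6  [1,4,5,7,8,9]=6  [2,3,6,7,8,9]=60  [2,5,6,7,8,9]=20  [3,4,5,7,8,9]=30  [3,5,6,7,8,9]=60  [4,5,6,7,8,9]=15
  size 7 → [0,1,3,4,5,7,8]=7  [0,1,4,5,7,8,9]=7  [1,3,4,5,7,8,9]=42  [1,4,5,6,7,8,9]=21  [2,3,5,6,7,8,9]=140  [2,4,5,6,7,8,9]=35  [3,4,5,6,7,8,9]=105
  size 8 → [0,1,3,4,5,7,8,9]=56  [0,1,4,5,6,7,8,9]=28  [1,2,4,5,6,7,8,9]=56  [1,3,4,5,6,7,8,9]=168  [2,3,4,5,6,7,8,9]=280
  first=0(a) contributes 504
  first=2(y) contributes 252
  first=3(b) contributes 84
|[w]| = 840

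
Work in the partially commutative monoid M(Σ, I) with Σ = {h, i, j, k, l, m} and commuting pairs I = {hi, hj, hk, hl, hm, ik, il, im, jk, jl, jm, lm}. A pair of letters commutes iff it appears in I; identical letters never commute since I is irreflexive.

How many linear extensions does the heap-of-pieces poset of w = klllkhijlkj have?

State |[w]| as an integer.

piece 0:k — minimal
piece 1:l rests on {0:k}
piece 2:l rests on {1:l}
piece 3:l rests on {2:l}
piece 4:k rests on {3:l}
piece 5:h — minimal
piece 6:i — minimal
piece 7:j rests on {6:i}
piece 8:l rests on {4:k}
piece 9:k rests on {8:l}
piece 10:j rests on {7:j}
minimal pieces: {0:k, 5:h, 6:i}
ways to finish when only these pieces remain (= sum over removing one remaining piece with nothing left below it):
  1 left: {5}→1  {9}→1  {10}→1
  2 left: {5,9}→2  {5,10}→2  {7,10}→1  {8,9}→1  {9,10}→2
  3 left: {4,8,9}→1  {5,7,10}→3  {5,8,9}→3  {5,9,10}→6  {6,7,10}→1  {7,9,10}→3  {8,9,10}→3
  4 left: {3,4,8,9}→1  {4,5,8,9}→4  {4,8,9,10}→4  {5,6,7,10}→4  {5,7,9,10}→12  {5,8,9,10}→12  {6,7,9,10}→4  {7,8,9,10}→6
  5 left: {2,3,4,8,9}→1  {3,4,5,8,9}→5  {3,4,8,9,10}→5  {4,5,8,9,10}→20  {4,7,8,9,10}→10  {5,6,7,9,10}→20  {5,7,8,9,10}→30  {6,7,8,9,10}→10
  6 left: {1,2,3,4,8,9}→1  {2,3,4,5,8,9}→6  {2,3,4,8,9,10}→6  {3,4,5,8,9,10}→30  {3,4,7,8,9,10}→15  {4,5,7,8,9,10}→60  {4,6,7,8,9,10}→20  {5,6,7,8,9,10}→60
  7 left: {0,1,2,3,4,8,9}→1  {1,2,3,4,5,8,9}→7  {1,2,3,4,8,9,10}→7  {2,3,4,5,8,9,10}→42  {2,3,4,7,8,9,10}→21  {3,4,5,7,8,9,10}→105  {3,4,6,7,8,9,10}→35  {4,5,6,7,8,9,10}→140
  8 left: {0,1,2,3,4,5,8,9}→8  {0,1,2,3,4,8,9,10}→8  {1,2,3,4,5,8,9,10}→56  {1,2,3,4,7,8,9,10}→28  {2,3,4,5,7,8,9,10}→168  {2,3,4,6,7,8,9,10}→56  {3,4,5,6,7,8,9,10}→280
  9 left: {0,1,2,3,4,5,8,9,10}→72  {0,1,2,3,4,7,8,9,10}→36  {1,2,3,4,5,7,8,9,10}→252  {1,2,3,4,6,7,8,9,10}→84  {2,3,4,5,6,7,8,9,10}→504
  placing 0:k first → 840 extensions
  placing 5:h first → 120 extensions
  placing 6:i first → 360 extensions
total linear extensions = 1320

1320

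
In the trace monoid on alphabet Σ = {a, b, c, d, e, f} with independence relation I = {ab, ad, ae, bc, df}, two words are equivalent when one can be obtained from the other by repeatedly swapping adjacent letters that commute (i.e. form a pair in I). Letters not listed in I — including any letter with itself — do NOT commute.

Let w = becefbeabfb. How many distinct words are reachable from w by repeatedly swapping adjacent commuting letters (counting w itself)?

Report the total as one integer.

4

#0=b has no predecessor
#1=e depends on [0:b]
#2=c depends on [1:e]
#3=e depends on [2:c]
#4=f depends on [3:e]
#5=b depends on [4:f]
#6=e depends on [5:b]
#7=a depends on [4:f]
#8=b depends on [6:e]
#9=f depends on [7:a, 8:b]
#10=b depends on [9:f]
sources: [0:b]
N(rest) = Σ N(rest − s) over sources s of rest; N(one piece) = 1:
  size 1 → [10]=1
  size 2 → [9,10]=1
  size 3 → [7,9,10]=1  [8,9,10]=1
  size 4 → [6,8,9,10]=1  [7,8,9,10]=2
  size 5 → [5,6,8,9,10]=1  [6,7,8,9,10]=3
  size 6 → [5,6,7,8,9,10]=4
  size 7 → [4,5,6,7,8,9,10]=4
  size 8 → [3,4,5,6,7,8,9,10]=4
  size 9 → [2,3,4,5,6,7,8,9,10]=4
  first=0(b) contributes 4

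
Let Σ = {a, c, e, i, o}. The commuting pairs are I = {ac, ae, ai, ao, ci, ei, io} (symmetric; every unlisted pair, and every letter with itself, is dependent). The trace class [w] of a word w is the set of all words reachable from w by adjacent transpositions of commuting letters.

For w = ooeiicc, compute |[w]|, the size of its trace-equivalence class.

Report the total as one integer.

drop 0:o onto floor
drop 1:o onto {0:o}
drop 2:e onto {1:o}
drop 3:i onto floor
drop 4:i onto {3:i}
drop 5:c onto {2:e}
drop 6:c onto {5:c}
ground layer = {0:o, 3:i}
drop-orders for the pieces not yet dropped (sum over which currently-grounded one goes next):
  1 to go: {4} 1  {6} 1
  2 to go: {3,4} 1  {4,6} 2  {5,6} 1
  3 to go: {2,5,6} 1  {3,4,6} 3  {4,5,6} 3
  4 to go: {1,2,5,6} 1  {2,4,5,6} 4  {3,4,5,6} 6
  5 to go: {0,1,2,5,6} 1  {1,2,4,5,6} 5  {2,3,4,5,6} 10
  if 0:o drops first: 15 orders
  if 3:i drops first: 6 orders
heap linearizations: 21

21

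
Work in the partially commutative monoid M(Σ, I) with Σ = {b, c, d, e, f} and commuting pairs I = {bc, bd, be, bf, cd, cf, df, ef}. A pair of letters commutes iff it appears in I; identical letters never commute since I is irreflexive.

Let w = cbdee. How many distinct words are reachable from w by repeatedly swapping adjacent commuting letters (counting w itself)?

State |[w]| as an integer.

10

drop 0:c onto floor
drop 1:b onto floor
drop 2:d onto floor
drop 3:e onto {0:c, 2:d}
drop 4:e onto {3:e}
ground layer = {0:c, 1:b, 2:d}
drop-orders for the pieces not yet dropped (sum over which currently-grounded one goes next):
  1 to go: {1} 1  {4} 1
  2 to go: {1,4} 2  {3,4} 1
  3 to go: {0,3,4} 1  {1,3,4} 3  {2,3,4} 1
  if 0:c drops first: 4 orders
  if 1:b drops first: 2 orders
  if 2:d drops first: 4 orders
heap linearizations: 10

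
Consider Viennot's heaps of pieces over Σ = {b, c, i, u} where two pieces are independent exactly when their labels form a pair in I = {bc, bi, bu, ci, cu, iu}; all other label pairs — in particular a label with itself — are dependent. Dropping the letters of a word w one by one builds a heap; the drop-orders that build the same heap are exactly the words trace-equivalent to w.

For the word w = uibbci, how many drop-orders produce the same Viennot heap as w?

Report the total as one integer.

piece 0:u — minimal
piece 1:i — minimal
piece 2:b — minimal
piece 3:b rests on {2:b}
piece 4:c — minimal
piece 5:i rests on {1:i}
minimal pieces: {0:u, 1:i, 2:b, 4:c}
ways to finish when only these pieces remain (= sum over removing one remaining piece with nothing left below it):
  1 left: {0}→1  {3}→1  {4}→1  {5}→1
  2 left: {0,3}→2  {0,4}→2  {0,5}→2  {1,5}→1  {2,3}→1  {3,4}→2  {3,5}→2  {4,5}→2
  3 left: {0,1,5}→3  {0,2,3}→3  {0,3,4}→6  {0,3,5}→6  {0,4,5}→6  {1,3,5}→3  {1,4,5}→3  {2,3,4}→3  {2,3,5}→3  {3,4,5}→6
  4 left: {0,1,3,5}→12  {0,1,4,5}→12  {0,2,3,4}→12  {0,2,3,5}→12  {0,3,4,5}→24  {1,2,3,5}→6  {1,3,4,5}→12  {2,3,4,5}→12
  placing 0:u first → 30 extensions
  placing 1:i first → 60 extensions
  placing 2:b first → 60 extensions
  placing 4:c first → 30 extensions
total linear extensions = 180

180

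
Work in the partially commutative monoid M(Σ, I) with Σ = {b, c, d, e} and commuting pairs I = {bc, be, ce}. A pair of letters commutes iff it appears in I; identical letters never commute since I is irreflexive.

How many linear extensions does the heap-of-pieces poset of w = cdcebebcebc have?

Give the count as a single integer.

0(c) covers ∅
1(d) covers 0:c
2(c) covers 1:d
3(e) covers 1:d
4(b) covers 1:d
5(e) covers 3:e
6(b) covers 4:b
7(c) covers 2:c
8(e) covers 5:e
9(b) covers 6:b
10(c) covers 7:c
floor of heap: 0:c
completions by unplaced set U, small U first (add the entries for U minus each lowest piece of U):
  |U|=1: {8}:1  {9}:1  {10}:1
  |U|=2: {5,8}:1  {6,9}:1  {7,10}:1  {8,9}:2  {8,10}:2  {9,10}:2
  |U|=3: {2,7,10}:1  {3,5,8}:1  {4,6,9}:1  {5,8,9}:3  {5,8,10}:3  {6,8,9}:3  {6,9,10}:3  {7,8,10}:3  {7,9,10}:3  {8,9,10}:6
  |U|=4: {2,7,8,10}:4  {2,7,9,10}:4  {3,5,8,9}:4  {3,5,8,10}:4  {4,6,8,9}:4  {4,6,9,10}:4  {5,6,8,9}:6  {5,7,8,10}:6  {5,8,9,10}:12  {6,7,9,10}:6  {6,8,9,10}:12  {7,8,9,10}:12
  |U|=5: {2,5,7,8,10}:10  {2,6,7,9,10}:10  {2,7,8,9,10}:20  {3,5,6,8,9}:10  {3,5,7,8,10}:10  {3,5,8,9,10}:20  {4,5,6,8,9}:10  {4,6,7,9,10}:10  {4,6,8,9,10}:20  {5,6,8,9,10}:30  {5,7,8,9,10}:30  {6,7,8,9,10}:30
  |U|=6: {2,3,5,7,8,10}:20  {2,4,6,7,9,10}:20  {2,5,7,8,9,10}:60  {2,6,7,8,9,10}:60  {3,4,5,6,8,9}:20  {3,5,6,8,9,10}:60  {3,5,7,8,9,10}:60  {4,5,6,8,9,10}:60  {4,6,7,8,9,10}:60  {5,6,7,8,9,10}:90
  |U|=7: {2,3,5,7,8,9,10}:140  {2,4,6,7,8,9,10}:140  {2,5,6,7,8,9,10}:210  {3,4,5,6,8,9,10}:140  {3,5,6,7,8,9,10}:210  {4,5,6,7,8,9,10}:210
  |U|=8: {2,3,5,6,7,8,9,10}:560  {2,4,5,6,7,8,9,10}:560  {3,4,5,6,7,8,9,10}:560
  |U|=9: {2,3,4,5,6,7,8,9,10}:1680
  start at 0(c): 1680

1680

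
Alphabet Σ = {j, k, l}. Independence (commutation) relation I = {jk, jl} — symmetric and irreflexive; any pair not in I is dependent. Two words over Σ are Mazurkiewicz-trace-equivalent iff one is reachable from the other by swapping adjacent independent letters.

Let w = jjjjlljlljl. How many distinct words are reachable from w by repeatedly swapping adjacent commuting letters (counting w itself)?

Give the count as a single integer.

462

#0=j has no predecessor
#1=j depends on [0:j]
#2=j depends on [1:j]
#3=j depends on [2:j]
#4=l has no predecessor
#5=l depends on [4:l]
#6=j depends on [3:j]
#7=l depends on [5:l]
#8=l depends on [7:l]
#9=j depends on [6:j]
#10=l depends on [8:l]
sources: [0:j, 4:l]
N(rest) = Σ N(rest − s) over sources s of rest; N(one piece) = 1:
  size 1 → [9]=1  [10]=1
  size 2 → [6,9]=1  [8,10]=1  [9,10]=2
  size 3 → [3,6,9]=1  [6,9,10]=3  [7,8,10]=1  [8,9,10]=3
  size 4 → [2,3,6,9]=1  [3,6,9,10]=4  [5,7,8,10]=1  [6,8,9,10]=6  [7,8,9,10]=4
  size 5 → [1,2,3,6,9]=1  [2,3,6,9,10]=5  [3,6,8,9,10]=10  [4,5,7,8,10]=1  [5,7,8,9,10]=5  [6,7,8,9,10]=10
  size 6 → [0,1,2,3,6,9]=1  [1,2,3,6,9,10]=6  [2,3,6,8,9,10]=15  [3,6,7,8,9,10]=20  [4,5,7,8,9,10]=6  [5,6,7,8,9,10]=15
  size 7 → [0,1,2,3,6,9,10]=7  [1,2,3,6,8,9,10]=21  [2,3,6,7,8,9,10]=35  [3,5,6,7,8,9,10]=35  [4,5,6,7,8,9,10]=21
  size 8 → [0,1,2,3,6,8,9,10]=28  [1,2,3,6,7,8,9,10]=56  [2,3,5,6,7,8,9,10]=70  [3,4,5,6,7,8,9,10]=56
  size 9 → [0,1,2,3,6,7,8,9,10]=84  [1,2,3,5,6,7,8,9,10]=126  [2,3,4,5,6,7,8,9,10]=126
  first=0(j) contributes 252
  first=4(l) contributes 210
|[w]| = 462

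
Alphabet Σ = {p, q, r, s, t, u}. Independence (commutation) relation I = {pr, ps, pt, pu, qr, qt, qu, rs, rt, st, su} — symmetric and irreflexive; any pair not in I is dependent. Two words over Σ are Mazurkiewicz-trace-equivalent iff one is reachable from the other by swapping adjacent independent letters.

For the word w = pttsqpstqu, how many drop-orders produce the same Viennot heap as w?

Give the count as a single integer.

#0=p has no predecessor
#1=t has no predecessor
#2=t depends on [1:t]
#3=s has no predecessor
#4=q depends on [0:p, 3:s]
#5=p depends on [4:q]
#6=s depends on [4:q]
#7=t depends on [2:t]
#8=q depends on [5:p, 6:s]
#9=u depends on [7:t]
sources: [0:p, 1:t, 3:s]
N(rest) = Σ N(rest − s) over sources s of rest; N(one piece) = 1:
  size 1 → [8]=1  [9]=1
  size 2 → [5,8]=1  [6,8]=1  [7,9]=1  [8,9]=2
  size 3 → [2,7,9]=1  [5,6,8]=2  [5,8,9]=3  [6,8,9]=3  [7,8,9]=3
  size 4 → [1,2,7,9]=1  [2,7,8,9]=4  [4,5,6,8]=2  [5,6,8,9]=8  [5,7,8,9]=6  [6,7,8,9]=6
  size 5 → [0,4,5,6,8]=2  [1,2,7,8,9]=5  [2,5,7,8,9]=10  [2,6,7,8,9]=10  [3,4,5,6,8]=2  [4,5,6,8,9]=10  [5,6,7,8,9]=20
  size 6 → [0,3,4,5,6,8]=4  [0,4,5,6,8,9]=12  [1,2,5,7,8,9]=15  [1,2,6,7,8,9]=15  [2,5,6,7,8,9]=40  [3,4,5,6,8,9]=12  [4,5,6,7,8,9]=30
  size 7 → [0,3,4,5,6,8,9]=28  [0,4,5,6,7,8,9]=42  [1,2,5,6,7,8,9]=70  [2,4,5,6,7,8,9]=70  [3,4,5,6,7,8,9]=42
  size 8 → [0,2,4,5,6,7,8,9]=112  [0,3,4,5,6,7,8,9]=112  [1,2,4,5,6,7,8,9]=140  [2,3,4,5,6,7,8,9]=112
  first=0(p) contributes 252
  first=1(t) contributes 336
  first=3(s) contributes 252
|[w]| = 840

840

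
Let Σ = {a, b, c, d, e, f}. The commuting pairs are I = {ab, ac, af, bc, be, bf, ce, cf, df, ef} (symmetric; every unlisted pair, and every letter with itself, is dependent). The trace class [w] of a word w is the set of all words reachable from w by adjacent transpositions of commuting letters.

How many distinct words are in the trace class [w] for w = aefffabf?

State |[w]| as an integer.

drop 0:a onto floor
drop 1:e onto {0:a}
drop 2:f onto floor
drop 3:f onto {2:f}
drop 4:f onto {3:f}
drop 5:a onto {1:e}
drop 6:b onto floor
drop 7:f onto {4:f}
ground layer = {0:a, 2:f, 6:b}
drop-orders for the pieces not yet dropped (sum over which currently-grounded one goes next):
  1 to go: {5} 1  {6} 1  {7} 1
  2 to go: {1,5} 1  {4,7} 1  {5,6} 2  {5,7} 2  {6,7} 2
  3 to go: {0,1,5} 1  {1,5,6} 3  {1,5,7} 3  {3,4,7} 1  {4,5,7} 3  {4,6,7} 3  {5,6,7} 6
  4 to go: {0,1,5,6} 4  {0,1,5,7} 4  {1,4,5,7} 6  {1,5,6,7} 12  {2,3,4,7} 1  {3,4,5,7} 4  {3,4,6,7} 4  {4,5,6,7} 12
  5 to go: {0,1,4,5,7} 10  {0,1,5,6,7} 20  {1,3,4,5,7} 10  {1,4,5,6,7} 30  {2,3,4,5,7} 5  {2,3,4,6,7} 5  {3,4,5,6,7} 20
  6 to go: {0,1,3,4,5,7} 20  {0,1,4,5,6,7} 60  {1,2,3,4,5,7} 15  {1,3,4,5,6,7} 60  {2,3,4,5,6,7} 30
  if 0:a drops first: 105 orders
  if 2:f drops first: 140 orders
  if 6:b drops first: 35 orders
heap linearizations: 280

280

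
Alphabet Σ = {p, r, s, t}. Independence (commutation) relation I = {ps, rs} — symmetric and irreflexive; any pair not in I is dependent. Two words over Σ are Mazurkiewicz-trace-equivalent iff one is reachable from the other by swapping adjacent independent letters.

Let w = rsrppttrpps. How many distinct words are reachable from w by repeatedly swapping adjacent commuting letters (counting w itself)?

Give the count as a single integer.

drop 0:r onto floor
drop 1:s onto floor
drop 2:r onto {0:r}
drop 3:p onto {2:r}
drop 4:p onto {3:p}
drop 5:t onto {1:s, 4:p}
drop 6:t onto {5:t}
drop 7:r onto {6:t}
drop 8:p onto {7:r}
drop 9:p onto {8:p}
drop 10:s onto {6:t}
ground layer = {0:r, 1:s}
drop-orders for the pieces not yet dropped (sum over which currently-grounded one goes next):
  1 to go: {9} 1  {10} 1
  2 to go: {8,9} 1  {9,10} 2
  3 to go: {7,8,9} 1  {8,9,10} 3
  4 to go: {7,8,9,10} 4
  5 to go: {6,7,8,9,10} 4
  6 to go: {5,6,7,8,9,10} 4
  7 to go: {1,5,6,7,8,9,10} 4  {4,5,6,7,8,9,10} 4
  8 to go: {1,4,5,6,7,8,9,10} 8  {3,4,5,6,7,8,9,10} 4
  9 to go: {1,3,4,5,6,7,8,9,10} 12  {2,3,4,5,6,7,8,9,10} 4
  if 0:r drops first: 16 orders
  if 1:s drops first: 4 orders
heap linearizations: 20

20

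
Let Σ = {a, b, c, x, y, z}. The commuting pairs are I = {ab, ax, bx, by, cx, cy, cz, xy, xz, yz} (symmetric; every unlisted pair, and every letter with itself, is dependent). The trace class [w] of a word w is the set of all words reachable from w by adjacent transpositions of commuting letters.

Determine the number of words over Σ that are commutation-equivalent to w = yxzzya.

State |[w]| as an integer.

#0=y has no predecessor
#1=x has no predecessor
#2=z has no predecessor
#3=z depends on [2:z]
#4=y depends on [0:y]
#5=a depends on [3:z, 4:y]
sources: [0:y, 1:x, 2:z]
N(rest) = Σ N(rest − s) over sources s of rest; N(one piece) = 1:
  size 1 → [1]=1  [5]=1
  size 2 → [1,5]=2  [3,5]=1  [4,5]=1
  size 3 → [0,4,5]=1  [1,3,5]=3  [1,4,5]=3  [2,3,5]=1  [3,4,5]=2
  size 4 → [0,1,4,5]=4  [0,3,4,5]=3  [1,2,3,5]=4  [1,3,4,5]=8  [2,3,4,5]=3
  first=0(y) contributes 15
  first=1(x) contributes 6
  first=2(z) contributes 15
|[w]| = 36

36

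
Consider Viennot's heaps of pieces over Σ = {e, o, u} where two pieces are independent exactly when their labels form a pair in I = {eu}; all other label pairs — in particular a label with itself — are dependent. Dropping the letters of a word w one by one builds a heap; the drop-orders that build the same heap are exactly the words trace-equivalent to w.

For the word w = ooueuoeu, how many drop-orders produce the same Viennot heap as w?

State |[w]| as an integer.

6

drop 0:o onto floor
drop 1:o onto {0:o}
drop 2:u onto {1:o}
drop 3:e onto {1:o}
drop 4:u onto {2:u}
drop 5:o onto {3:e, 4:u}
drop 6:e onto {5:o}
drop 7:u onto {5:o}
ground layer = {0:o}
drop-orders for the pieces not yet dropped (sum over which currently-grounded one goes next):
  1 to go: {6} 1  {7} 1
  2 to go: {6,7} 2
  3 to go: {5,6,7} 2
  4 to go: {3,5,6,7} 2  {4,5,6,7} 2
  5 to go: {2,4,5,6,7} 2  {3,4,5,6,7} 4
  6 to go: {2,3,4,5,6,7} 6
  if 0:o drops first: 6 orders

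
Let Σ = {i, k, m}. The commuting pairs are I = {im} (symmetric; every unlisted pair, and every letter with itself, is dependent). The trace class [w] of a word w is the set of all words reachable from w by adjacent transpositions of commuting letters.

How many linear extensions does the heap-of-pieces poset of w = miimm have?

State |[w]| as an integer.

10

#0=m has no predecessor
#1=i has no predecessor
#2=i depends on [1:i]
#3=m depends on [0:m]
#4=m depends on [3:m]
sources: [0:m, 1:i]
N(rest) = Σ N(rest − s) over sources s of rest; N(one piece) = 1:
  size 1 → [2]=1  [4]=1
  size 2 → [1,2]=1  [2,4]=2  [3,4]=1
  size 3 → [0,3,4]=1  [1,2,4]=3  [2,3,4]=3
  first=0(m) contributes 6
  first=1(i) contributes 4
|[w]| = 10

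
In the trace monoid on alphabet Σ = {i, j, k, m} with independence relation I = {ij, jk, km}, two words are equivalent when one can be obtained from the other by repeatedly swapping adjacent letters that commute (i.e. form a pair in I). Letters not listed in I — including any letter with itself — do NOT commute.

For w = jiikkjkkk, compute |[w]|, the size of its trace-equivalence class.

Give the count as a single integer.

piece 0:j — minimal
piece 1:i — minimal
piece 2:i rests on {1:i}
piece 3:k rests on {2:i}
piece 4:k rests on {3:k}
piece 5:j rests on {0:j}
piece 6:k rests on {4:k}
piece 7:k rests on {6:k}
piece 8:k rests on {7:k}
minimal pieces: {0:j, 1:i}
ways to finish when only these pieces remain (= sum over removing one remaining piece with nothing left below it):
  1 left: {5}→1  {8}→1
  2 left: {0,5}→1  {5,8}→2  {7,8}→1
  3 left: {0,5,8}→3  {5,7,8}→3  {6,7,8}→1
  4 left: {0,5,7,8}→6  {4,6,7,8}→1  {5,6,7,8}→4
  5 left: {0,5,6,7,8}→10  {3,4,6,7,8}→1  {4,5,6,7,8}→5
  6 left: {0,4,5,6,7,8}→15  {2,3,4,6,7,8}→1  {3,4,5,6,7,8}→6
  7 left: {0,3,4,5,6,7,8}→21  {1,2,3,4,6,7,8}→1  {2,3,4,5,6,7,8}→7
  placing 0:j first → 8 extensions
  placing 1:i first → 28 extensions
total linear extensions = 36

36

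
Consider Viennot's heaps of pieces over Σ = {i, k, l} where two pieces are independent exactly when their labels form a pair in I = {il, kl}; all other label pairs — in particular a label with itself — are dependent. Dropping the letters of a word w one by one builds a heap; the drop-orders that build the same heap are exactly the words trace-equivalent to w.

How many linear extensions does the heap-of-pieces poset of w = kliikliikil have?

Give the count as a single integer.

165

piece 0:k — minimal
piece 1:l — minimal
piece 2:i rests on {0:k}
piece 3:i rests on {2:i}
piece 4:k rests on {3:i}
piece 5:l rests on {1:l}
piece 6:i rests on {4:k}
piece 7:i rests on {6:i}
piece 8:k rests on {7:i}
piece 9:i rests on {8:k}
piece 10:l rests on {5:l}
minimal pieces: {0:k, 1:l}
ways to finish when only these pieces remain (= sum over removing one remaining piece with nothing left below it):
  1 left: {9}→1  {10}→1
  2 left: {5,10}→1  {8,9}→1  {9,10}→2
  3 left: {1,5,10}→1  {5,9,10}→3  {7,8,9}→1  {8,9,10}→3
  4 left: {1,5,9,10}→4  {5,8,9,10}→6  {6,7,8,9}→1  {7,8,9,10}→4
  5 left: {1,5,8,9,10}→10  {4,6,7,8,9}→1  {5,7,8,9,10}→10  {6,7,8,9,10}→5
  6 left: {1,5,7,8,9,10}→20  {3,4,6,7,8,9}→1  {4,6,7,8,9,10}→6  {5,6,7,8,9,10}→15
  7 left: {1,5,6,7,8,9,10}→35  {2,3,4,6,7,8,9}→1  {3,4,6,7,8,9,10}→7  {4,5,6,7,8,9,10}→21
  8 left: {0,2,3,4,6,7,8,9}→1  {1,4,5,6,7,8,9,10}→56  {2,3,4,6,7,8,9,10}→8  {3,4,5,6,7,8,9,10}→28
  9 left: {0,2,3,4,6,7,8,9,10}→9  {1,3,4,5,6,7,8,9,10}→84  {2,3,4,5,6,7,8,9,10}→36
  placing 0:k first → 120 extensions
  placing 1:l first → 45 extensions
total linear extensions = 165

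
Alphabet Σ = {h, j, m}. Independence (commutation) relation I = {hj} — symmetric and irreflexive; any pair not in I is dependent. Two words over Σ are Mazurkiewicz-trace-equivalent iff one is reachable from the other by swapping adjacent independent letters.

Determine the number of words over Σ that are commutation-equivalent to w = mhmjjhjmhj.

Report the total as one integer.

#0=m has no predecessor
#1=h depends on [0:m]
#2=m depends on [1:h]
#3=j depends on [2:m]
#4=j depends on [3:j]
#5=h depends on [2:m]
#6=j depends on [4:j]
#7=m depends on [5:h, 6:j]
#8=h depends on [7:m]
#9=j depends on [7:m]
sources: [0:m]
N(rest) = Σ N(rest − s) over sources s of rest; N(one piece) = 1:
  size 1 → [8]=1  [9]=1
  size 2 → [8,9]=2
  size 3 → [7,8,9]=2
  size 4 → [5,7,8,9]=2  [6,7,8,9]=2
  size 5 → [4,6,7,8,9]=2  [5,6,7,8,9]=4
  size 6 → [3,4,6,7,8,9]=2  [4,5,6,7,8,9]=6
  size 7 → [3,4,5,6,7,8,9]=8
  size 8 → [2,3,4,5,6,7,8,9]=8
  first=0(m) contributes 8

8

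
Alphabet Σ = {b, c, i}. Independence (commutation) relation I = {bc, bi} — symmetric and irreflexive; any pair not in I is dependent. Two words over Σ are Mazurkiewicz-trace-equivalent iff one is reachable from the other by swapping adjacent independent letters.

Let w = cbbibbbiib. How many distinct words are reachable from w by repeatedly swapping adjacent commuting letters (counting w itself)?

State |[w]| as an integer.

0(c) covers ∅
1(b) covers ∅
2(b) covers 1:b
3(i) covers 0:c
4(b) covers 2:b
5(b) covers 4:b
6(b) covers 5:b
7(i) covers 3:i
8(i) covers 7:i
9(b) covers 6:b
floor of heap: 0:c, 1:b
completions by unplaced set U, small U first (add the entries for U minus each lowest piece of U):
  |U|=1: {8}:1  {9}:1
  |U|=2: {6,9}:1  {7,8}:1  {8,9}:2
  |U|=3: {3,7,8}:1  {5,6,9}:1  {6,8,9}:3  {7,8,9}:3
  |U|=4: {0,3,7,8}:1  {3,7,8,9}:4  {4,5,6,9}:1  {5,6,8,9}:4  {6,7,8,9}:6
  |U|=5: {0,3,7,8,9}:5  {2,4,5,6,9}:1  {3,6,7,8,9}:10  {4,5,6,8,9}:5  {5,6,7,8,9}:10
  |U|=6: {0,3,6,7,8,9}:15  {1,2,4,5,6,9}:1  {2,4,5,6,8,9}:6  {3,5,6,7,8,9}:20  {4,5,6,7,8,9}:15
  |U|=7: {0,3,5,6,7,8,9}:35  {1,2,4,5,6,8,9}:7  {2,4,5,6,7,8,9}:21  {3,4,5,6,7,8,9}:35
  |U|=8: {0,3,4,5,6,7,8,9}:70  {1,2,4,5,6,7,8,9}:28  {2,3,4,5,6,7,8,9}:56
  start at 0(c): 84
  start at 1(b): 126
sum over floor = 210

210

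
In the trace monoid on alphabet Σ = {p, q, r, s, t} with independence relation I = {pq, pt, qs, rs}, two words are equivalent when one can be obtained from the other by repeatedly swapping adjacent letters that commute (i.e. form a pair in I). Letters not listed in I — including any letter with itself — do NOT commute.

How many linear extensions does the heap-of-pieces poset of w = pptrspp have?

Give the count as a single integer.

6

piece 0:p — minimal
piece 1:p rests on {0:p}
piece 2:t — minimal
piece 3:r rests on {1:p, 2:t}
piece 4:s rests on {1:p, 2:t}
piece 5:p rests on {3:r, 4:s}
piece 6:p rests on {5:p}
minimal pieces: {0:p, 2:t}
ways to finish when only these pieces remain (= sum over removing one remaining piece with nothing left below it):
  1 left: {6}→1
  2 left: {5,6}→1
  3 left: {3,5,6}→1  {4,5,6}→1
  4 left: {3,4,5,6}→2
  5 left: {1,3,4,5,6}→2  {2,3,4,5,6}→2
  placing 0:p first → 4 extensions
  placing 2:t first → 2 extensions
total linear extensions = 6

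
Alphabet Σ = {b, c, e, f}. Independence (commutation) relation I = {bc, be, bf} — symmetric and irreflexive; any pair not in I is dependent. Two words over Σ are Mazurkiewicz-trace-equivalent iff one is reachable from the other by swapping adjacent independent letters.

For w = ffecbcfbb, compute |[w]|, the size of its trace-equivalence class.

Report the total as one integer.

84

piece 0:f — minimal
piece 1:f rests on {0:f}
piece 2:e rests on {1:f}
piece 3:c rests on {2:e}
piece 4:b — minimal
piece 5:c rests on {3:c}
piece 6:f rests on {5:c}
piece 7:b rests on {4:b}
piece 8:b rests on {7:b}
minimal pieces: {0:f, 4:b}
ways to finish when only these pieces remain (= sum over removing one remaining piece with nothing left below it):
  1 left: {6}→1  {8}→1
  2 left: {5,6}→1  {6,8}→2  {7,8}→1
  3 left: {3,5,6}→1  {4,7,8}→1  {5,6,8}→3  {6,7,8}→3
  4 left: {2,3,5,6}→1  {3,5,6,8}→4  {4,6,7,8}→4  {5,6,7,8}→6
  5 left: {1,2,3,5,6}→1  {2,3,5,6,8}→5  {3,5,6,7,8}→10  {4,5,6,7,8}→10
  6 left: {0,1,2,3,5,6}→1  {1,2,3,5,6,8}→6  {2,3,5,6,7,8}→15  {3,4,5,6,7,8}→20
  7 left: {0,1,2,3,5,6,8}→7  {1,2,3,5,6,7,8}→21  {2,3,4,5,6,7,8}→35
  placing 0:f first → 56 extensions
  placing 4:b first → 28 extensions
total linear extensions = 84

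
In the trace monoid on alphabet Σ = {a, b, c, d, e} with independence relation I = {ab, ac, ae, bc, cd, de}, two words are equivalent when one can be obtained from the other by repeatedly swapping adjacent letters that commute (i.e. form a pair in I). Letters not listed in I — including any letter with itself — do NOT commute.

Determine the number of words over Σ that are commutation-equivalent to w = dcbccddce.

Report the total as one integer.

120

drop 0:d onto floor
drop 1:c onto floor
drop 2:b onto {0:d}
drop 3:c onto {1:c}
drop 4:c onto {3:c}
drop 5:d onto {2:b}
drop 6:d onto {5:d}
drop 7:c onto {4:c}
drop 8:e onto {2:b, 7:c}
ground layer = {0:d, 1:c}
drop-orders for the pieces not yet dropped (sum over which currently-grounded one goes next):
  1 to go: {6} 1  {8} 1
  2 to go: {5,6} 1  {6,8} 2  {7,8} 1
  3 to go: {4,7,8} 1  {5,6,8} 3  {6,7,8} 3
  4 to go: {2,5,6,8} 3  {3,4,7,8} 1  {4,6,7,8} 4  {5,6,7,8} 6
  5 to go: {0,2,5,6,8} 3  {1,3,4,7,8} 1  {2,5,6,7,8} 9  {3,4,6,7,8} 5  {4,5,6,7,8} 10
  6 to go: {0,2,5,6,7,8} 12  {1,3,4,6,7,8} 6  {2,4,5,6,7,8} 19  {3,4,5,6,7,8} 15
  7 to go: {0,2,4,5,6,7,8} 31  {1,3,4,5,6,7,8} 21  {2,3,4,5,6,7,8} 34
  if 0:d drops first: 55 orders
  if 1:c drops first: 65 orders
heap linearizations: 120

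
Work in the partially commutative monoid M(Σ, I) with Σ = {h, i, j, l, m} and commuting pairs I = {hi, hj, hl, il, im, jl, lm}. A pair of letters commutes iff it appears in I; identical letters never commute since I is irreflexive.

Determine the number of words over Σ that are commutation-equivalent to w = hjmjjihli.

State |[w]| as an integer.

90

0(h) covers ∅
1(j) covers ∅
2(m) covers 0:h, 1:j
3(j) covers 2:m
4(j) covers 3:j
5(i) covers 4:j
6(h) covers 2:m
7(l) covers ∅
8(i) covers 5:i
floor of heap: 0:h, 1:j, 7:l
completions by unplaced set U, small U first (add the entries for U minus each lowest piece of U):
  |U|=1: {6}:1  {7}:1  {8}:1
  |U|=2: {5,8}:1  {6,7}:2  {6,8}:2  {7,8}:2
  |U|=3: {4,5,8}:1  {5,6,8}:3  {5,7,8}:3  {6,7,8}:6
  |U|=4: {3,4,5,8}:1  {4,5,6,8}:4  {4,5,7,8}:4  {5,6,7,8}:12
  |U|=5: {3,4,5,6,8}:5  {3,4,5,7,8}:5  {4,5,6,7,8}:20
  |U|=6: {2,3,4,5,6,8}:5  {3,4,5,6,7,8}:30
  |U|=7: {0,2,3,4,5,6,8}:5  {1,2,3,4,5,6,8}:5  {2,3,4,5,6,7,8}:35
  start at 0(h): 40
  start at 1(j): 40
  start at 7(l): 10
sum over floor = 90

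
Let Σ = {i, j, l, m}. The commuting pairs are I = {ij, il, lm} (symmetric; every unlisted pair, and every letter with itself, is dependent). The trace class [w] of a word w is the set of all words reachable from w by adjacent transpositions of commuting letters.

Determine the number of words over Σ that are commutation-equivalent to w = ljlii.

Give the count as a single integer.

10

drop 0:l onto floor
drop 1:j onto {0:l}
drop 2:l onto {1:j}
drop 3:i onto floor
drop 4:i onto {3:i}
ground layer = {0:l, 3:i}
drop-orders for the pieces not yet dropped (sum over which currently-grounded one goes next):
  1 to go: {2} 1  {4} 1
  2 to go: {1,2} 1  {2,4} 2  {3,4} 1
  3 to go: {0,1,2} 1  {1,2,4} 3  {2,3,4} 3
  if 0:l drops first: 6 orders
  if 3:i drops first: 4 orders
heap linearizations: 10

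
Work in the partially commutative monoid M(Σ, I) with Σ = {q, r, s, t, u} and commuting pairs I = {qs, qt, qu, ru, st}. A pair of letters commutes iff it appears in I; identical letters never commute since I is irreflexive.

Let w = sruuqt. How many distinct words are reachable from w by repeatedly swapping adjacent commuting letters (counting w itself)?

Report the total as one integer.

9

0(s) covers ∅
1(r) covers 0:s
2(u) covers 0:s
3(u) covers 2:u
4(q) covers 1:r
5(t) covers 1:r, 3:u
floor of heap: 0:s
completions by unplaced set U, small U first (add the entries for U minus each lowest piece of U):
  |U|=1: {4}:1  {5}:1
  |U|=2: {3,5}:1  {4,5}:2
  |U|=3: {1,4,5}:2  {2,3,5}:1  {3,4,5}:3
  |U|=4: {1,3,4,5}:5  {2,3,4,5}:4
  start at 0(s): 9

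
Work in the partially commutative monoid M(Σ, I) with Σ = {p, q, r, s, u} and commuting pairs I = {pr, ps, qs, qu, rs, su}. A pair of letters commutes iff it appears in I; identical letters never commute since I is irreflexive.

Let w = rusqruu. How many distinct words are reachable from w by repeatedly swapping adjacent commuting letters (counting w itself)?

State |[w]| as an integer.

0(r) covers ∅
1(u) covers 0:r
2(s) covers ∅
3(q) covers 0:r
4(r) covers 1:u, 3:q
5(u) covers 4:r
6(u) covers 5:u
floor of heap: 0:r, 2:s
completions by unplaced set U, small U first (add the entries for U minus each lowest piece of U):
  |U|=1: {2}:1  {6}:1
  |U|=2: {2,6}:2  {5,6}:1
  |U|=3: {2,5,6}:3  {4,5,6}:1
  |U|=4: {1,4,5,6}:1  {2,4,5,6}:4  {3,4,5,6}:1
  |U|=5: {1,2,4,5,6}:5  {1,3,4,5,6}:2  {2,3,4,5,6}:5
  start at 0(r): 12
  start at 2(s): 2
sum over floor = 14

14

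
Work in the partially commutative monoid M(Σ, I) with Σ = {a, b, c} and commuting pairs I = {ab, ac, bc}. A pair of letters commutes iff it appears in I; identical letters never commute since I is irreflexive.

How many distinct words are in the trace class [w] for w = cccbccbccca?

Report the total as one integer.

0(c) covers ∅
1(c) covers 0:c
2(c) covers 1:c
3(b) covers ∅
4(c) covers 2:c
5(c) covers 4:c
6(b) covers 3:b
7(c) covers 5:c
8(c) covers 7:c
9(c) covers 8:c
10(a) covers ∅
floor of heap: 0:c, 3:b, 10:a
completions by unplaced set U, small U first (add the entries for U minus each lowest piece of U):
  |U|=1: {6}:1  {9}:1  {10}:1
  |U|=2: {3,6}:1  {6,9}:2  {6,10}:2  {8,9}:1  {9,10}:2
  |U|=3: {3,6,9}:3  {3,6,10}:3  {6,8,9}:3  {6,9,10}:6  {7,8,9}:1  {8,9,10}:3
  |U|=4: {3,6,8,9}:6  {3,6,9,10}:12  {5,7,8,9}:1  {6,7,8,9}:4  {6,8,9,10}:12  {7,8,9,10}:4
  |U|=5: {3,6,7,8,9}:10  {3,6,8,9,10}:30  {4,5,7,8,9}:1  {5,6,7,8,9}:5  {5,7,8,9,10}:5  {6,7,8,9,10}:20
  |U|=6: {2,4,5,7,8,9}:1  {3,5,6,7,8,9}:15  {3,6,7,8,9,10}:60  {4,5,6,7,8,9}:6  {4,5,7,8,9,10}:6  {5,6,7,8,9,10}:30
  |U|=7: {1,2,4,5,7,8,9}:1  {2,4,5,6,7,8,9}:7  {2,4,5,7,8,9,10}:7  {3,4,5,6,7,8,9}:21  {3,5,6,7,8,9,10}:105  {4,5,6,7,8,9,10}:42
  |U|=8: {0,1,2,4,5,7,8,9}:1  {1,2,4,5,6,7,8,9}:8  {1,2,4,5,7,8,9,10}:8  {2,3,4,5,6,7,8,9}:28  {2,4,5,6,7,8,9,10}:56  {3,4,5,6,7,8,9,10}:168
  |U|=9: {0,1,2,4,5,6,7,8,9}:9  {0,1,2,4,5,7,8,9,10}:9  {1,2,3,4,5,6,7,8,9}:36  {1,2,4,5,6,7,8,9,10}:72  {2,3,4,5,6,7,8,9,10}:252
  start at 0(c): 360
  start at 3(b): 90
  start at 10(a): 45
sum over floor = 495

495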